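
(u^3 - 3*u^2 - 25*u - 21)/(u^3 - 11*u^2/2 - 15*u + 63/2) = 2*(u + 1)/(2*u - 3)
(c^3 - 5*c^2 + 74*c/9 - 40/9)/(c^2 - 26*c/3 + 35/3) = (3*c^2 - 10*c + 8)/(3*(c - 7))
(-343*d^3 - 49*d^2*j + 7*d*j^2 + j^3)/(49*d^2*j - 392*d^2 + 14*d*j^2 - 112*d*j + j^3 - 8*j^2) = (-7*d + j)/(j - 8)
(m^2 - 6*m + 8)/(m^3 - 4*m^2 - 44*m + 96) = (m - 4)/(m^2 - 2*m - 48)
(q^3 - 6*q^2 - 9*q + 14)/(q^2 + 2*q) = q - 8 + 7/q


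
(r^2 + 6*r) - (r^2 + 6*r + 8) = -8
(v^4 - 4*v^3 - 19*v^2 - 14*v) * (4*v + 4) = 4*v^5 - 12*v^4 - 92*v^3 - 132*v^2 - 56*v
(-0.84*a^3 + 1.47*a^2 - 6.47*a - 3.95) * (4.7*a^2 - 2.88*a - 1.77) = -3.948*a^5 + 9.3282*a^4 - 33.1558*a^3 - 2.5333*a^2 + 22.8279*a + 6.9915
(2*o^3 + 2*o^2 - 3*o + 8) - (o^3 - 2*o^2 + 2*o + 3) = o^3 + 4*o^2 - 5*o + 5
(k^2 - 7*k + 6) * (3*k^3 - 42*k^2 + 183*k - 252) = 3*k^5 - 63*k^4 + 495*k^3 - 1785*k^2 + 2862*k - 1512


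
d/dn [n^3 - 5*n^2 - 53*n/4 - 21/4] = 3*n^2 - 10*n - 53/4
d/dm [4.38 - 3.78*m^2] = -7.56*m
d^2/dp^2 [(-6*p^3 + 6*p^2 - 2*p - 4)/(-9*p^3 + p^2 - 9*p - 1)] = 8*(-108*p^6 - 243*p^5 + 756*p^4 + 92*p^3 + 255*p^2 - 48*p + 76)/(729*p^9 - 243*p^8 + 2214*p^7 - 244*p^6 + 2160*p^5 + 246*p^4 + 702*p^3 + 240*p^2 + 27*p + 1)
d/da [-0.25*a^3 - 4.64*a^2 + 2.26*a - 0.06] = -0.75*a^2 - 9.28*a + 2.26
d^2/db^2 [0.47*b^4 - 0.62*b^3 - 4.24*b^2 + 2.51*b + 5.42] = 5.64*b^2 - 3.72*b - 8.48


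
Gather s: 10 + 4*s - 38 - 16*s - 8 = -12*s - 36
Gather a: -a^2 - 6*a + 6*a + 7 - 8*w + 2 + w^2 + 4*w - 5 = -a^2 + w^2 - 4*w + 4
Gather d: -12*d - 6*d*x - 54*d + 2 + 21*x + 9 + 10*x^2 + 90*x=d*(-6*x - 66) + 10*x^2 + 111*x + 11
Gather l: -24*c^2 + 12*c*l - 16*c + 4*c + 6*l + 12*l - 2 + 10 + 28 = -24*c^2 - 12*c + l*(12*c + 18) + 36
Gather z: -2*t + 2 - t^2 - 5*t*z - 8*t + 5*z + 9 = -t^2 - 10*t + z*(5 - 5*t) + 11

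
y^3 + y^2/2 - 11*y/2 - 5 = (y - 5/2)*(y + 1)*(y + 2)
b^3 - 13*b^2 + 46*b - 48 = (b - 8)*(b - 3)*(b - 2)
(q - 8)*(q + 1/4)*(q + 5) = q^3 - 11*q^2/4 - 163*q/4 - 10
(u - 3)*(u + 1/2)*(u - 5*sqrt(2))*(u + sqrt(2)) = u^4 - 4*sqrt(2)*u^3 - 5*u^3/2 - 23*u^2/2 + 10*sqrt(2)*u^2 + 6*sqrt(2)*u + 25*u + 15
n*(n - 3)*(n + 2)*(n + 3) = n^4 + 2*n^3 - 9*n^2 - 18*n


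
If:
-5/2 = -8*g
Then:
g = 5/16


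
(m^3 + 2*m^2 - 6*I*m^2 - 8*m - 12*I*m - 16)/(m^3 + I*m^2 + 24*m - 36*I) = (m^2 + m*(2 - 4*I) - 8*I)/(m^2 + 3*I*m + 18)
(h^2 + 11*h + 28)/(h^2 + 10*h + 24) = (h + 7)/(h + 6)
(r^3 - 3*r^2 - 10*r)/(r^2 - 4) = r*(r - 5)/(r - 2)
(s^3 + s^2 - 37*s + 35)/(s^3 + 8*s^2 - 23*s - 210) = (s - 1)/(s + 6)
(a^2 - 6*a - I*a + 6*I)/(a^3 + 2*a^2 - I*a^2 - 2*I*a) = (a - 6)/(a*(a + 2))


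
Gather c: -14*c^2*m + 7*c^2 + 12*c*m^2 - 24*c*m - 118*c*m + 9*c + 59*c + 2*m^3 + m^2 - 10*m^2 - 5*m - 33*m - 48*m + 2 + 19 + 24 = c^2*(7 - 14*m) + c*(12*m^2 - 142*m + 68) + 2*m^3 - 9*m^2 - 86*m + 45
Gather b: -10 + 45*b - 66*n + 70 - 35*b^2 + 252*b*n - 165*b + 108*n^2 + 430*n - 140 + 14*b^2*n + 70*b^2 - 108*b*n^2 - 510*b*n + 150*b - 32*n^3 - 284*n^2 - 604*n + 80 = b^2*(14*n + 35) + b*(-108*n^2 - 258*n + 30) - 32*n^3 - 176*n^2 - 240*n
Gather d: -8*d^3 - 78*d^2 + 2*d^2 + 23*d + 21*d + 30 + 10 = -8*d^3 - 76*d^2 + 44*d + 40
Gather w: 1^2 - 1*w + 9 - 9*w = 10 - 10*w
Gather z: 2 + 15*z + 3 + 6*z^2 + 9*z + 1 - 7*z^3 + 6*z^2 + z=-7*z^3 + 12*z^2 + 25*z + 6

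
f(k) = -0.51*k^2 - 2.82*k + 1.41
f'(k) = -1.02*k - 2.82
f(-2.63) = 5.30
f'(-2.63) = -0.14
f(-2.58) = 5.29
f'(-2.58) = -0.19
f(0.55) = -0.30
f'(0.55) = -3.38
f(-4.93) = 2.92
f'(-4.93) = 2.21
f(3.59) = -15.29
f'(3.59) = -6.48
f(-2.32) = 5.21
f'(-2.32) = -0.45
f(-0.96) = 3.65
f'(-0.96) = -1.84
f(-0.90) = 3.53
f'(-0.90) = -1.90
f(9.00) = -65.28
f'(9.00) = -12.00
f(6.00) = -33.87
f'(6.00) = -8.94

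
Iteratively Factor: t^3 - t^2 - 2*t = (t - 2)*(t^2 + t) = t*(t - 2)*(t + 1)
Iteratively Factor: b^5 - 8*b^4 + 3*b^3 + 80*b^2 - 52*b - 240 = (b + 2)*(b^4 - 10*b^3 + 23*b^2 + 34*b - 120) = (b - 4)*(b + 2)*(b^3 - 6*b^2 - b + 30) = (b - 5)*(b - 4)*(b + 2)*(b^2 - b - 6) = (b - 5)*(b - 4)*(b - 3)*(b + 2)*(b + 2)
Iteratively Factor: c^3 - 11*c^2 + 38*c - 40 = (c - 5)*(c^2 - 6*c + 8) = (c - 5)*(c - 2)*(c - 4)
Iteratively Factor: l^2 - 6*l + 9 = (l - 3)*(l - 3)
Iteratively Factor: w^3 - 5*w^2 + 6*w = (w)*(w^2 - 5*w + 6) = w*(w - 3)*(w - 2)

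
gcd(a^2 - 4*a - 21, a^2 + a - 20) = 1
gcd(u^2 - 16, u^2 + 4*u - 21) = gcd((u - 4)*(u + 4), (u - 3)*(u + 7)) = 1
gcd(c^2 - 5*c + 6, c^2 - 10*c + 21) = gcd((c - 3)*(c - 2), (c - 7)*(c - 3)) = c - 3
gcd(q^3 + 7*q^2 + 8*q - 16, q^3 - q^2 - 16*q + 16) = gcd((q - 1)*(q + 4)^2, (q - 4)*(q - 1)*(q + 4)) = q^2 + 3*q - 4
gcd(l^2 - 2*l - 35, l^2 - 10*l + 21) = l - 7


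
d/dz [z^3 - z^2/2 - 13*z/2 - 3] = 3*z^2 - z - 13/2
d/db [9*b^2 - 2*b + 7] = 18*b - 2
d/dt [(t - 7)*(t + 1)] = 2*t - 6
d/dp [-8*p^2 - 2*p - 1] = -16*p - 2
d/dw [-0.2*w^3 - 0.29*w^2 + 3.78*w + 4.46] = -0.6*w^2 - 0.58*w + 3.78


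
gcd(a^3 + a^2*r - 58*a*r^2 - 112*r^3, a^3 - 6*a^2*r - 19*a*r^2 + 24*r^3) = -a + 8*r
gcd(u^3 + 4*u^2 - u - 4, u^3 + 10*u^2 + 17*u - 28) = u^2 + 3*u - 4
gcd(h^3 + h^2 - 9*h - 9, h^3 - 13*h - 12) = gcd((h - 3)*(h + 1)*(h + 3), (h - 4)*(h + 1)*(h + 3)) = h^2 + 4*h + 3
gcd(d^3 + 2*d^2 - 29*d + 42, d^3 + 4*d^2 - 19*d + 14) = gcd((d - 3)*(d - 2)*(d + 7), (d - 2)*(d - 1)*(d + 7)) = d^2 + 5*d - 14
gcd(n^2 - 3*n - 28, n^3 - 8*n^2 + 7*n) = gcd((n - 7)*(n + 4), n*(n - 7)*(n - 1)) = n - 7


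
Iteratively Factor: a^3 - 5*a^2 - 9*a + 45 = (a - 5)*(a^2 - 9) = (a - 5)*(a - 3)*(a + 3)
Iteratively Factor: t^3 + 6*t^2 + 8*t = (t)*(t^2 + 6*t + 8) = t*(t + 2)*(t + 4)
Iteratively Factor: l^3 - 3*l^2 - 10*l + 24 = (l - 4)*(l^2 + l - 6) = (l - 4)*(l + 3)*(l - 2)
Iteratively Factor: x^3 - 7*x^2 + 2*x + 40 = (x - 4)*(x^2 - 3*x - 10) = (x - 5)*(x - 4)*(x + 2)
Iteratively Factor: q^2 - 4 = (q + 2)*(q - 2)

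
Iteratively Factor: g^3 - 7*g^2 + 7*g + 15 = (g + 1)*(g^2 - 8*g + 15) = (g - 5)*(g + 1)*(g - 3)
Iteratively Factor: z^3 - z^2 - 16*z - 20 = (z - 5)*(z^2 + 4*z + 4) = (z - 5)*(z + 2)*(z + 2)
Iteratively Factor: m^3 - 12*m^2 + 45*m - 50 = (m - 5)*(m^2 - 7*m + 10) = (m - 5)^2*(m - 2)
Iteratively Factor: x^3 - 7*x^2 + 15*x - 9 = (x - 3)*(x^2 - 4*x + 3) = (x - 3)*(x - 1)*(x - 3)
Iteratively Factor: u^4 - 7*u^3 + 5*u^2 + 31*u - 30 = (u - 3)*(u^3 - 4*u^2 - 7*u + 10) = (u - 3)*(u - 1)*(u^2 - 3*u - 10) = (u - 5)*(u - 3)*(u - 1)*(u + 2)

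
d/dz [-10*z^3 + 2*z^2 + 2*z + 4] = -30*z^2 + 4*z + 2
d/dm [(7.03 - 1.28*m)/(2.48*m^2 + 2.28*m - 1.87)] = (3.1744*m^2 - 34.8688*m - 13.6348)/(6.1504*m^4 + 11.3088*m^3 - 4.0768*m^2 - 8.5272*m + 3.4969)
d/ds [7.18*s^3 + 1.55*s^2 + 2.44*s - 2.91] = 21.54*s^2 + 3.1*s + 2.44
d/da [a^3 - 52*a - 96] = 3*a^2 - 52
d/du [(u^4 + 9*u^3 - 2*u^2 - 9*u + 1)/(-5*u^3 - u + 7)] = (-5*u^6 - 13*u^4 - 80*u^3 + 206*u^2 - 28*u - 62)/(25*u^6 + 10*u^4 - 70*u^3 + u^2 - 14*u + 49)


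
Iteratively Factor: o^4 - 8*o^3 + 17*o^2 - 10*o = (o - 1)*(o^3 - 7*o^2 + 10*o) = (o - 5)*(o - 1)*(o^2 - 2*o) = o*(o - 5)*(o - 1)*(o - 2)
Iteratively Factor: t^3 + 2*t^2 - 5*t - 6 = (t + 3)*(t^2 - t - 2) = (t - 2)*(t + 3)*(t + 1)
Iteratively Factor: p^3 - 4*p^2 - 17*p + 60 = (p - 3)*(p^2 - p - 20) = (p - 5)*(p - 3)*(p + 4)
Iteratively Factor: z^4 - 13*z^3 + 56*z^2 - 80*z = (z - 5)*(z^3 - 8*z^2 + 16*z) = z*(z - 5)*(z^2 - 8*z + 16) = z*(z - 5)*(z - 4)*(z - 4)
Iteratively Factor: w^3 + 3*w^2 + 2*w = (w + 1)*(w^2 + 2*w) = (w + 1)*(w + 2)*(w)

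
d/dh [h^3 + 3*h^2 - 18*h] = 3*h^2 + 6*h - 18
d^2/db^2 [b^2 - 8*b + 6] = 2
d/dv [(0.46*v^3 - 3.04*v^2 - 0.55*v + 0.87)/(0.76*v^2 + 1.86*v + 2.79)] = (0.3496*v^4 + 1.7112*v^3 - 1.3862*v^2 - 18.2856*v - 3.1527)/(0.5776*v^4 + 2.8272*v^3 + 7.7004*v^2 + 10.3788*v + 7.7841)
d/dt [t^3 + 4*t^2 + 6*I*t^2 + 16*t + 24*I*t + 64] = 3*t^2 + t*(8 + 12*I) + 16 + 24*I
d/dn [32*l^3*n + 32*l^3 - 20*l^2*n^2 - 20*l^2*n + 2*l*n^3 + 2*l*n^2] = 2*l*(16*l^2 - 20*l*n - 10*l + 3*n^2 + 2*n)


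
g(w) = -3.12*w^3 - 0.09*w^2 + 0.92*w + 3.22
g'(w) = -9.36*w^2 - 0.18*w + 0.92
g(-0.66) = 3.47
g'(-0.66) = -3.04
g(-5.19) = 432.19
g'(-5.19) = -250.27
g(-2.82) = 69.88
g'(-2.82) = -73.01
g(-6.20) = 737.64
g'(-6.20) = -357.76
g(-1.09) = 6.15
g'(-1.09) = -10.00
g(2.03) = -21.38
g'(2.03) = -38.02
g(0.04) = 3.26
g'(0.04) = 0.90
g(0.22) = 3.38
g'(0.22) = 0.43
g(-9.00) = 2262.13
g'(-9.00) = -755.62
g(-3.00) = 83.89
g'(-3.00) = -82.78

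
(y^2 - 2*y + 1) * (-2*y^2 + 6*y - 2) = -2*y^4 + 10*y^3 - 16*y^2 + 10*y - 2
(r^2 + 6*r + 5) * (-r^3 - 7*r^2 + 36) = -r^5 - 13*r^4 - 47*r^3 + r^2 + 216*r + 180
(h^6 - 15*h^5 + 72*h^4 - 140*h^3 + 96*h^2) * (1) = h^6 - 15*h^5 + 72*h^4 - 140*h^3 + 96*h^2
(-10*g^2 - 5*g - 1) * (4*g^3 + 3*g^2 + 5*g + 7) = -40*g^5 - 50*g^4 - 69*g^3 - 98*g^2 - 40*g - 7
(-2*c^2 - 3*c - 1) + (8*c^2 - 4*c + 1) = 6*c^2 - 7*c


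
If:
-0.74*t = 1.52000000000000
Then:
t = -2.05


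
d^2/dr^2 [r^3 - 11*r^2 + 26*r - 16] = 6*r - 22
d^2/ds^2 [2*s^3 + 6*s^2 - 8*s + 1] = 12*s + 12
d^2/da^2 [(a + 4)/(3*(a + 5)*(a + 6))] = 2*(a^3 + 12*a^2 + 42*a + 34)/(3*(a^6 + 33*a^5 + 453*a^4 + 3311*a^3 + 13590*a^2 + 29700*a + 27000))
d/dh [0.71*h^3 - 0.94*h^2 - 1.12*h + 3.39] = 2.13*h^2 - 1.88*h - 1.12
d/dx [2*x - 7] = 2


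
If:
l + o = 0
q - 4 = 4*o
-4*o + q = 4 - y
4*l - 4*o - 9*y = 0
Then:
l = 0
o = 0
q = 4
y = 0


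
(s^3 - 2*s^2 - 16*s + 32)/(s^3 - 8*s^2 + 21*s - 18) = (s^2 - 16)/(s^2 - 6*s + 9)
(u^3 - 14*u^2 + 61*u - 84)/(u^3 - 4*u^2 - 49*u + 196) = (u - 3)/(u + 7)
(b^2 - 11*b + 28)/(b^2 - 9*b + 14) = (b - 4)/(b - 2)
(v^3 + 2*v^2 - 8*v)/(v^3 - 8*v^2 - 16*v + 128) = v*(v - 2)/(v^2 - 12*v + 32)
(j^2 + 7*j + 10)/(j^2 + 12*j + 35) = (j + 2)/(j + 7)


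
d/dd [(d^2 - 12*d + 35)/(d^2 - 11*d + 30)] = 1/(d^2 - 12*d + 36)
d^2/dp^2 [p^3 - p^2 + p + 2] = 6*p - 2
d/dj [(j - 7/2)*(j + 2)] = 2*j - 3/2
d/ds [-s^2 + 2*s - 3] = 2 - 2*s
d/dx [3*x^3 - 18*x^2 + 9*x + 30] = 9*x^2 - 36*x + 9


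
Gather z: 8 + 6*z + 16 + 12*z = 18*z + 24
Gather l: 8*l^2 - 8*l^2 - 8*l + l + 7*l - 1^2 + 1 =0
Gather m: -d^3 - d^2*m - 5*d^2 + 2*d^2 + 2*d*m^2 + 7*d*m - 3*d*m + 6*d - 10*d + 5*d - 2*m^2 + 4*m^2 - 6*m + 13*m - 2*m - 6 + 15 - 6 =-d^3 - 3*d^2 + d + m^2*(2*d + 2) + m*(-d^2 + 4*d + 5) + 3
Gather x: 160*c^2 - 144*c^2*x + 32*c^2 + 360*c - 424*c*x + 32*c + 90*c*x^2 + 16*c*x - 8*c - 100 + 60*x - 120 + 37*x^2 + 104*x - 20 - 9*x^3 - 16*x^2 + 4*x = 192*c^2 + 384*c - 9*x^3 + x^2*(90*c + 21) + x*(-144*c^2 - 408*c + 168) - 240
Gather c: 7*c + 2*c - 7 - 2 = 9*c - 9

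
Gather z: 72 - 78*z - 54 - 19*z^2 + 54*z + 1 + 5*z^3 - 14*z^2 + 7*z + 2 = 5*z^3 - 33*z^2 - 17*z + 21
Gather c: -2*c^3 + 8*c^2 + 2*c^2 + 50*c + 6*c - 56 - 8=-2*c^3 + 10*c^2 + 56*c - 64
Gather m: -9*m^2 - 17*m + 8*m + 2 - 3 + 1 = -9*m^2 - 9*m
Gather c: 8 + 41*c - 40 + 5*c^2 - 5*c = 5*c^2 + 36*c - 32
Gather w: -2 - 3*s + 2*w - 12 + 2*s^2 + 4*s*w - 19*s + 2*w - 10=2*s^2 - 22*s + w*(4*s + 4) - 24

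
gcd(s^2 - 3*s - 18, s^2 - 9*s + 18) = s - 6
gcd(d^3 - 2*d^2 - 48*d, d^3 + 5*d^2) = d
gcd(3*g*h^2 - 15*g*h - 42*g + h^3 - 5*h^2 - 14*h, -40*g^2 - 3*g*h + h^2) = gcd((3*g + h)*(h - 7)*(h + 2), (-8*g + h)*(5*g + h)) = 1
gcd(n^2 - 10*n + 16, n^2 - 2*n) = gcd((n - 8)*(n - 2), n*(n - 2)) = n - 2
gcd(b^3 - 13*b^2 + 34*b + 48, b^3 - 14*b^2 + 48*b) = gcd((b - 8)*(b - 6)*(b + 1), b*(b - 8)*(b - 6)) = b^2 - 14*b + 48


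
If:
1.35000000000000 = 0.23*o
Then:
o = 5.87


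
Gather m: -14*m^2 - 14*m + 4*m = -14*m^2 - 10*m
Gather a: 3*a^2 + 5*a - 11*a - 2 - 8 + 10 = 3*a^2 - 6*a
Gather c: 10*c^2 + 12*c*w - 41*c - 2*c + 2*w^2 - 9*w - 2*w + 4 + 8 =10*c^2 + c*(12*w - 43) + 2*w^2 - 11*w + 12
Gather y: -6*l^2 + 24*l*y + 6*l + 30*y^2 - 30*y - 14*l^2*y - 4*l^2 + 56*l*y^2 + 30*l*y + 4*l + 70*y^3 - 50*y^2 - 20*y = -10*l^2 + 10*l + 70*y^3 + y^2*(56*l - 20) + y*(-14*l^2 + 54*l - 50)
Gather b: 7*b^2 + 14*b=7*b^2 + 14*b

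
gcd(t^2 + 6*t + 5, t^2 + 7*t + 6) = t + 1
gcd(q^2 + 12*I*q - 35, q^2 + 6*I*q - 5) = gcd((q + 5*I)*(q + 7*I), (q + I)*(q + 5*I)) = q + 5*I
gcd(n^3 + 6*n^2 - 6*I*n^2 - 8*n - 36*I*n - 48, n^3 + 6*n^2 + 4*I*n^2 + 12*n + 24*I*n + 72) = n^2 + n*(6 - 2*I) - 12*I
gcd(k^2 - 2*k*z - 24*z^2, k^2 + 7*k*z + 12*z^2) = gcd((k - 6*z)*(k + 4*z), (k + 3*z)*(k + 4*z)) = k + 4*z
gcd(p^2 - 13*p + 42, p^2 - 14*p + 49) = p - 7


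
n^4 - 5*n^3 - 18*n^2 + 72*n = n*(n - 6)*(n - 3)*(n + 4)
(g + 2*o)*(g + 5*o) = g^2 + 7*g*o + 10*o^2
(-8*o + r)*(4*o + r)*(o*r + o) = -32*o^3*r - 32*o^3 - 4*o^2*r^2 - 4*o^2*r + o*r^3 + o*r^2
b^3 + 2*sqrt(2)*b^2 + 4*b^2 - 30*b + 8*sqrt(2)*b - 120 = (b + 4)*(b - 3*sqrt(2))*(b + 5*sqrt(2))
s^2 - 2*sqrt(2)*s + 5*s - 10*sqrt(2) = (s + 5)*(s - 2*sqrt(2))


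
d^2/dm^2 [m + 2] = 0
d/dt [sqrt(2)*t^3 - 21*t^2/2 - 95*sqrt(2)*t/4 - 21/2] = 3*sqrt(2)*t^2 - 21*t - 95*sqrt(2)/4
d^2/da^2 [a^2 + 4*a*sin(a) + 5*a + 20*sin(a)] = -4*a*sin(a) - 20*sin(a) + 8*cos(a) + 2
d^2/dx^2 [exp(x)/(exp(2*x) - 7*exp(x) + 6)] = ((21 - 8*exp(x))*(exp(2*x) - 7*exp(x) + 6)*exp(x) + 2*(2*exp(x) - 7)^2*exp(2*x) + (exp(2*x) - 7*exp(x) + 6)^2)*exp(x)/(exp(2*x) - 7*exp(x) + 6)^3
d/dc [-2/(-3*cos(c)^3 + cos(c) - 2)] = 2*(9*cos(c)^2 - 1)*sin(c)/(3*cos(c)^3 - cos(c) + 2)^2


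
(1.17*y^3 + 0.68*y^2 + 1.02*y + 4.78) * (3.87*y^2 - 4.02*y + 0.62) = 4.5279*y^5 - 2.0718*y^4 + 1.9392*y^3 + 14.8198*y^2 - 18.5832*y + 2.9636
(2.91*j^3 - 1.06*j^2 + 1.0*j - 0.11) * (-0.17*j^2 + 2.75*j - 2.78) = -0.4947*j^5 + 8.1827*j^4 - 11.1748*j^3 + 5.7155*j^2 - 3.0825*j + 0.3058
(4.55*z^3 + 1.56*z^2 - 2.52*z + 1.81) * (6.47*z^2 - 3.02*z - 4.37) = 29.4385*z^5 - 3.6478*z^4 - 40.8991*z^3 + 12.5039*z^2 + 5.5462*z - 7.9097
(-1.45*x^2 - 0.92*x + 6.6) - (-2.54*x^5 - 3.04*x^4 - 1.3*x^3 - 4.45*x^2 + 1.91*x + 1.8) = 2.54*x^5 + 3.04*x^4 + 1.3*x^3 + 3.0*x^2 - 2.83*x + 4.8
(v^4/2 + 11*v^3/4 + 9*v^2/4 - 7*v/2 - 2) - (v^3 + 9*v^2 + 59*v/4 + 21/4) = v^4/2 + 7*v^3/4 - 27*v^2/4 - 73*v/4 - 29/4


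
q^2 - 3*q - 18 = (q - 6)*(q + 3)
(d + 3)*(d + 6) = d^2 + 9*d + 18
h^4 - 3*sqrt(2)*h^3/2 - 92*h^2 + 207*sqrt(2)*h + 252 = (h - 6*sqrt(2))*(h - 3*sqrt(2))*(h + sqrt(2)/2)*(h + 7*sqrt(2))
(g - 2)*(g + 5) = g^2 + 3*g - 10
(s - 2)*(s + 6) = s^2 + 4*s - 12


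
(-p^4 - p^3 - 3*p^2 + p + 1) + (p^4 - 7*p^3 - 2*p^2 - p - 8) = -8*p^3 - 5*p^2 - 7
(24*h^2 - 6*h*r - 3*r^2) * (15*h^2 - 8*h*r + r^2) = 360*h^4 - 282*h^3*r + 27*h^2*r^2 + 18*h*r^3 - 3*r^4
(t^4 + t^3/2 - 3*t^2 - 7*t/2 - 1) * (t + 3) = t^5 + 7*t^4/2 - 3*t^3/2 - 25*t^2/2 - 23*t/2 - 3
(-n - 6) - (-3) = -n - 3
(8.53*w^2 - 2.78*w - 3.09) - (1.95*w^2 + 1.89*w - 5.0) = 6.58*w^2 - 4.67*w + 1.91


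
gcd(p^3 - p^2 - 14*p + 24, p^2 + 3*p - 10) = p - 2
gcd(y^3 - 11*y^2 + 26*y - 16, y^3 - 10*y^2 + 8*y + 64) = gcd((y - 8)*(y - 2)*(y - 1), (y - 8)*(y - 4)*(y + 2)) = y - 8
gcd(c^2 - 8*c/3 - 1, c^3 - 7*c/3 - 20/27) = c + 1/3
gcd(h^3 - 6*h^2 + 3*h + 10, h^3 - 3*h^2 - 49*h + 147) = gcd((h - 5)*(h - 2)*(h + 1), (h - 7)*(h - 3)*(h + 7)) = 1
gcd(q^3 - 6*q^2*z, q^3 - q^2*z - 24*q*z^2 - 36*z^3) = -q + 6*z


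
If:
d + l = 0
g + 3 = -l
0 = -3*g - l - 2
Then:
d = 7/2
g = 1/2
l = -7/2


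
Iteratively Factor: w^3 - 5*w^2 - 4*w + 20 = (w - 2)*(w^2 - 3*w - 10) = (w - 5)*(w - 2)*(w + 2)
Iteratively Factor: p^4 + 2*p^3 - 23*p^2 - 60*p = (p + 4)*(p^3 - 2*p^2 - 15*p) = (p + 3)*(p + 4)*(p^2 - 5*p) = (p - 5)*(p + 3)*(p + 4)*(p)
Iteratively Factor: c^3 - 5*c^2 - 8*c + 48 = (c - 4)*(c^2 - c - 12) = (c - 4)*(c + 3)*(c - 4)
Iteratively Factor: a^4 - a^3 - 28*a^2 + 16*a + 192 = (a - 4)*(a^3 + 3*a^2 - 16*a - 48) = (a - 4)^2*(a^2 + 7*a + 12) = (a - 4)^2*(a + 4)*(a + 3)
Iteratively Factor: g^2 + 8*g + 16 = (g + 4)*(g + 4)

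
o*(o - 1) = o^2 - o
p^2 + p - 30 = (p - 5)*(p + 6)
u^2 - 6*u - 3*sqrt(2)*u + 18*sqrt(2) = (u - 6)*(u - 3*sqrt(2))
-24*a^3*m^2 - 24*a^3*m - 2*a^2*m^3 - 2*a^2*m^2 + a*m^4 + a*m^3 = m*(-6*a + m)*(4*a + m)*(a*m + a)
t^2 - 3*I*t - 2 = (t - 2*I)*(t - I)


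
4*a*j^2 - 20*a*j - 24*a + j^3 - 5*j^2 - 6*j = (4*a + j)*(j - 6)*(j + 1)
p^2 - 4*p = p*(p - 4)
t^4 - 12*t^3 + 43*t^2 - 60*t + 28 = (t - 7)*(t - 2)^2*(t - 1)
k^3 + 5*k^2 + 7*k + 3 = (k + 1)^2*(k + 3)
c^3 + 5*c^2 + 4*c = c*(c + 1)*(c + 4)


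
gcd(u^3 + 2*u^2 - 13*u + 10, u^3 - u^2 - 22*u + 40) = u^2 + 3*u - 10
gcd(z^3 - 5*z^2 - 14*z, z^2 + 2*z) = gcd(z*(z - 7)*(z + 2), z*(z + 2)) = z^2 + 2*z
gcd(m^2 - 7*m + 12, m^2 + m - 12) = m - 3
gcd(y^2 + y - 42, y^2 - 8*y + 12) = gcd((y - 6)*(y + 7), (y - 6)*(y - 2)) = y - 6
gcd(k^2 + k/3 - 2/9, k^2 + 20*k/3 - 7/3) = k - 1/3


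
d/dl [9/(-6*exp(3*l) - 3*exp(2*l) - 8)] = (162*exp(l) + 54)*exp(2*l)/(6*exp(3*l) + 3*exp(2*l) + 8)^2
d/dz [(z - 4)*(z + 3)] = 2*z - 1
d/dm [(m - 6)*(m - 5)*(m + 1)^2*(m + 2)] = 5*m^4 - 28*m^3 - 27*m^2 + 134*m + 128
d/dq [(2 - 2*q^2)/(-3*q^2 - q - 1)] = 2*(q^2 + 8*q + 1)/(9*q^4 + 6*q^3 + 7*q^2 + 2*q + 1)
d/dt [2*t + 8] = 2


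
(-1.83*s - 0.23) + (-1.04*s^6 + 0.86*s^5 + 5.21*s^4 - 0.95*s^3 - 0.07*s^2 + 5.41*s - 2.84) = -1.04*s^6 + 0.86*s^5 + 5.21*s^4 - 0.95*s^3 - 0.07*s^2 + 3.58*s - 3.07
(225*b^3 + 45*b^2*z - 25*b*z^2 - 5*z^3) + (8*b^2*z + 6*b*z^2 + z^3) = 225*b^3 + 53*b^2*z - 19*b*z^2 - 4*z^3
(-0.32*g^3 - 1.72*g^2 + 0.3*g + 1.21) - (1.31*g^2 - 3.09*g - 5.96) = -0.32*g^3 - 3.03*g^2 + 3.39*g + 7.17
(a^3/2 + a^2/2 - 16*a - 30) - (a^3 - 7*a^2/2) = -a^3/2 + 4*a^2 - 16*a - 30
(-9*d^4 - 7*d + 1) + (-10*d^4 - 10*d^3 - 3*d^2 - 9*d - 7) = -19*d^4 - 10*d^3 - 3*d^2 - 16*d - 6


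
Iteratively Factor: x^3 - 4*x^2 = (x)*(x^2 - 4*x) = x*(x - 4)*(x)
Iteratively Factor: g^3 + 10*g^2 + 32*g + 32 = (g + 2)*(g^2 + 8*g + 16) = (g + 2)*(g + 4)*(g + 4)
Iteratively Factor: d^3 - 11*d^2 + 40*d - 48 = (d - 4)*(d^2 - 7*d + 12) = (d - 4)^2*(d - 3)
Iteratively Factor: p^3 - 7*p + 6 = (p - 2)*(p^2 + 2*p - 3) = (p - 2)*(p + 3)*(p - 1)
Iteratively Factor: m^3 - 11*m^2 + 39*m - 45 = (m - 5)*(m^2 - 6*m + 9) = (m - 5)*(m - 3)*(m - 3)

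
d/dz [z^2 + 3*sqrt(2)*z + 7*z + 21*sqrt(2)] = 2*z + 3*sqrt(2) + 7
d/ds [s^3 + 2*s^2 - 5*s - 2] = 3*s^2 + 4*s - 5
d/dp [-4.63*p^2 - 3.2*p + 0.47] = -9.26*p - 3.2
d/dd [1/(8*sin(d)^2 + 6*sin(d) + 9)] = -2*(8*sin(d) + 3)*cos(d)/(8*sin(d)^2 + 6*sin(d) + 9)^2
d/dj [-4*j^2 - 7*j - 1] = -8*j - 7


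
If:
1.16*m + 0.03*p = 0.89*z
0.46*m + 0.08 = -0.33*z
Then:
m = -0.717391304347826*z - 0.173913043478261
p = 57.4057971014493*z + 6.72463768115942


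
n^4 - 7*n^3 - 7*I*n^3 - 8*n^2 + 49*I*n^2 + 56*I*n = n*(n - 8)*(n + 1)*(n - 7*I)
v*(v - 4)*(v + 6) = v^3 + 2*v^2 - 24*v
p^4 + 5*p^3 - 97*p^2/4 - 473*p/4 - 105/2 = (p - 5)*(p + 1/2)*(p + 7/2)*(p + 6)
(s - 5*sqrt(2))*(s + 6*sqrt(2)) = s^2 + sqrt(2)*s - 60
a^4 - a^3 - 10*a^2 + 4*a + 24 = (a - 3)*(a - 2)*(a + 2)^2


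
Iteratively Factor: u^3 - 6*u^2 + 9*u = (u)*(u^2 - 6*u + 9) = u*(u - 3)*(u - 3)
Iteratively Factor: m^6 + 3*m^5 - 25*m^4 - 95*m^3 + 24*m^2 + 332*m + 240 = (m + 4)*(m^5 - m^4 - 21*m^3 - 11*m^2 + 68*m + 60) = (m + 1)*(m + 4)*(m^4 - 2*m^3 - 19*m^2 + 8*m + 60) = (m + 1)*(m + 3)*(m + 4)*(m^3 - 5*m^2 - 4*m + 20) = (m + 1)*(m + 2)*(m + 3)*(m + 4)*(m^2 - 7*m + 10) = (m - 5)*(m + 1)*(m + 2)*(m + 3)*(m + 4)*(m - 2)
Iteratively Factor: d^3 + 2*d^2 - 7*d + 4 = (d + 4)*(d^2 - 2*d + 1) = (d - 1)*(d + 4)*(d - 1)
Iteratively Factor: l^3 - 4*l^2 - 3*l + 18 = (l + 2)*(l^2 - 6*l + 9) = (l - 3)*(l + 2)*(l - 3)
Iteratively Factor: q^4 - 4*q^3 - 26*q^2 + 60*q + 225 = (q + 3)*(q^3 - 7*q^2 - 5*q + 75) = (q - 5)*(q + 3)*(q^2 - 2*q - 15) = (q - 5)^2*(q + 3)*(q + 3)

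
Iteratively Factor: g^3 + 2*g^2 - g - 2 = (g + 2)*(g^2 - 1) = (g + 1)*(g + 2)*(g - 1)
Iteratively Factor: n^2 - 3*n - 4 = (n + 1)*(n - 4)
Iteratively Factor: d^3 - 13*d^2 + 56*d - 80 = (d - 4)*(d^2 - 9*d + 20) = (d - 5)*(d - 4)*(d - 4)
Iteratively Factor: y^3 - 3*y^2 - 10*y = (y + 2)*(y^2 - 5*y) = y*(y + 2)*(y - 5)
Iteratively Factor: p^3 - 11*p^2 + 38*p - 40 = (p - 2)*(p^2 - 9*p + 20) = (p - 5)*(p - 2)*(p - 4)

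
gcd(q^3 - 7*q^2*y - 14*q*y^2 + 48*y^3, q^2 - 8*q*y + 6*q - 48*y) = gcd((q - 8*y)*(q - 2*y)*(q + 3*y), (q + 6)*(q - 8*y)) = -q + 8*y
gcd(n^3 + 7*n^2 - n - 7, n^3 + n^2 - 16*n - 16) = n + 1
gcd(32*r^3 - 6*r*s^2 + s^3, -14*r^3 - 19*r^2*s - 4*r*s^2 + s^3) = 2*r + s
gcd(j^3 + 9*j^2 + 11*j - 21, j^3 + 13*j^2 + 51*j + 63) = j^2 + 10*j + 21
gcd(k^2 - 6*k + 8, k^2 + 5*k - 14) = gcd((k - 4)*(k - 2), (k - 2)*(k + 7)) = k - 2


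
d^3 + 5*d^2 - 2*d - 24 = (d - 2)*(d + 3)*(d + 4)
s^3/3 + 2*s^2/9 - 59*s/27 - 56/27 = (s/3 + 1/3)*(s - 8/3)*(s + 7/3)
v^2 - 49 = (v - 7)*(v + 7)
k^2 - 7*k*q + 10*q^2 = (k - 5*q)*(k - 2*q)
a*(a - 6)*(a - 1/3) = a^3 - 19*a^2/3 + 2*a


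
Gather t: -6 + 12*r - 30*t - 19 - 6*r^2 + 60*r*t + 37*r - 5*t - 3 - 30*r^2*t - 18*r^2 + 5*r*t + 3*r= -24*r^2 + 52*r + t*(-30*r^2 + 65*r - 35) - 28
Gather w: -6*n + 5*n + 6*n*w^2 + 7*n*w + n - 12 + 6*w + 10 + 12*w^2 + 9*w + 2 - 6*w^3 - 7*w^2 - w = -6*w^3 + w^2*(6*n + 5) + w*(7*n + 14)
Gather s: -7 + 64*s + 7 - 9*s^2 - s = -9*s^2 + 63*s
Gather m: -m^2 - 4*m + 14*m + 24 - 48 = -m^2 + 10*m - 24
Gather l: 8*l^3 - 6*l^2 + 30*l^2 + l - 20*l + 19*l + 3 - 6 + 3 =8*l^3 + 24*l^2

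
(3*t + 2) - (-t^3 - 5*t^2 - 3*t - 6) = t^3 + 5*t^2 + 6*t + 8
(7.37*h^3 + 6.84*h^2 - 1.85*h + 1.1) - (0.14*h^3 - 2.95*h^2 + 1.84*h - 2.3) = 7.23*h^3 + 9.79*h^2 - 3.69*h + 3.4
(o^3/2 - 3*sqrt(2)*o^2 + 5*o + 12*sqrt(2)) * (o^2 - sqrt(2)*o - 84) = o^5/2 - 7*sqrt(2)*o^4/2 - 31*o^3 + 259*sqrt(2)*o^2 - 444*o - 1008*sqrt(2)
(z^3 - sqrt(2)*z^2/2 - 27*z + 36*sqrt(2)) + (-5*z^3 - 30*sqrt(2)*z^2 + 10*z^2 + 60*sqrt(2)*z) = -4*z^3 - 61*sqrt(2)*z^2/2 + 10*z^2 - 27*z + 60*sqrt(2)*z + 36*sqrt(2)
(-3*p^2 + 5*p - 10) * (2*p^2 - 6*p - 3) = -6*p^4 + 28*p^3 - 41*p^2 + 45*p + 30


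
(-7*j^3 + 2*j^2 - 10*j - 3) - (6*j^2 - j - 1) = -7*j^3 - 4*j^2 - 9*j - 2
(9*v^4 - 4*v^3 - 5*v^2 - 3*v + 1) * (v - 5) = 9*v^5 - 49*v^4 + 15*v^3 + 22*v^2 + 16*v - 5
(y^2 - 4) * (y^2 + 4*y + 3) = y^4 + 4*y^3 - y^2 - 16*y - 12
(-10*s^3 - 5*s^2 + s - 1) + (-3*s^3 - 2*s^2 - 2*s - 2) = -13*s^3 - 7*s^2 - s - 3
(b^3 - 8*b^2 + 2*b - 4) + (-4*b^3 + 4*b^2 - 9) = -3*b^3 - 4*b^2 + 2*b - 13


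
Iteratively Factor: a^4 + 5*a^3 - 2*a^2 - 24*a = (a + 3)*(a^3 + 2*a^2 - 8*a) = (a + 3)*(a + 4)*(a^2 - 2*a) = (a - 2)*(a + 3)*(a + 4)*(a)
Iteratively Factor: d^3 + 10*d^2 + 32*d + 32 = (d + 4)*(d^2 + 6*d + 8) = (d + 2)*(d + 4)*(d + 4)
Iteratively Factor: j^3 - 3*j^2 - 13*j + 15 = (j - 1)*(j^2 - 2*j - 15) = (j - 5)*(j - 1)*(j + 3)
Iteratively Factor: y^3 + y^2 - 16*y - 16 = (y + 1)*(y^2 - 16) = (y - 4)*(y + 1)*(y + 4)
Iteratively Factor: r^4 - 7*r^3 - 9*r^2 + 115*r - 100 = (r - 5)*(r^3 - 2*r^2 - 19*r + 20) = (r - 5)*(r + 4)*(r^2 - 6*r + 5) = (r - 5)*(r - 1)*(r + 4)*(r - 5)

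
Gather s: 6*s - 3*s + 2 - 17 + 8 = 3*s - 7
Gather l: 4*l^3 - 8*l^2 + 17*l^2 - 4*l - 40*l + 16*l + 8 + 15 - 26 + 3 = 4*l^3 + 9*l^2 - 28*l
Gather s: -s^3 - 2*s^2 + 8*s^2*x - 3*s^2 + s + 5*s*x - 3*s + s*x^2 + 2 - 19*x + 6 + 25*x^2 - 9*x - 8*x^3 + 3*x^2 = -s^3 + s^2*(8*x - 5) + s*(x^2 + 5*x - 2) - 8*x^3 + 28*x^2 - 28*x + 8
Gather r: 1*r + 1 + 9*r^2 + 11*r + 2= 9*r^2 + 12*r + 3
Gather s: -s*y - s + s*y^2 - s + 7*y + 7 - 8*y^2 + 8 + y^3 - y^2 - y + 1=s*(y^2 - y - 2) + y^3 - 9*y^2 + 6*y + 16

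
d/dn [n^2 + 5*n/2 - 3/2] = 2*n + 5/2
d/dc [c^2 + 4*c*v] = 2*c + 4*v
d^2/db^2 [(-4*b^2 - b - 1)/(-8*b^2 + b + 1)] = 24*(8*b^3 + 24*b^2 + 1)/(512*b^6 - 192*b^5 - 168*b^4 + 47*b^3 + 21*b^2 - 3*b - 1)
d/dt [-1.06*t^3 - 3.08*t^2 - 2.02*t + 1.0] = -3.18*t^2 - 6.16*t - 2.02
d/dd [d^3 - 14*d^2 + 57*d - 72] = 3*d^2 - 28*d + 57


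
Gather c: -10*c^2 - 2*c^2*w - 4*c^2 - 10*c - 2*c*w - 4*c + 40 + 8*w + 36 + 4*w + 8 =c^2*(-2*w - 14) + c*(-2*w - 14) + 12*w + 84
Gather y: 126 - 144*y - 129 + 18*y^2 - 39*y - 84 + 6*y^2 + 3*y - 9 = 24*y^2 - 180*y - 96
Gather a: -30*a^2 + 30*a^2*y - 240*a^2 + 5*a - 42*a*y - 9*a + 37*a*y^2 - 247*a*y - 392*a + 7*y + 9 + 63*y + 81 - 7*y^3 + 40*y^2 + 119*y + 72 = a^2*(30*y - 270) + a*(37*y^2 - 289*y - 396) - 7*y^3 + 40*y^2 + 189*y + 162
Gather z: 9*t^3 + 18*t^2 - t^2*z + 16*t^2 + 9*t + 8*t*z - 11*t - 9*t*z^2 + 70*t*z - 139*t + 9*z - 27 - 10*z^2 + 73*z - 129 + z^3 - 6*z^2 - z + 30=9*t^3 + 34*t^2 - 141*t + z^3 + z^2*(-9*t - 16) + z*(-t^2 + 78*t + 81) - 126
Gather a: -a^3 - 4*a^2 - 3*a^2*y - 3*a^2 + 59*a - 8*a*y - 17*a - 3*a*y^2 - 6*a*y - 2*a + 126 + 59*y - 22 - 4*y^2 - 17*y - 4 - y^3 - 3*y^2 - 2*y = -a^3 + a^2*(-3*y - 7) + a*(-3*y^2 - 14*y + 40) - y^3 - 7*y^2 + 40*y + 100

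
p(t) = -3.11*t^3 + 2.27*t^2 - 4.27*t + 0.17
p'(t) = -9.33*t^2 + 4.54*t - 4.27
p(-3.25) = 144.78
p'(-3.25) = -117.57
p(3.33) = -103.72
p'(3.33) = -92.61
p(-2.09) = 47.40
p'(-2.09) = -54.51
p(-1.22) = 14.41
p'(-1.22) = -23.70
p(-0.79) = 6.49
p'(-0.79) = -13.68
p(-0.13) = 0.77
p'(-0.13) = -5.02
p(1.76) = -17.27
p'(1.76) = -25.18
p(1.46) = -10.90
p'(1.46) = -17.53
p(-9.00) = 2489.66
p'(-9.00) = -800.86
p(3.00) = -76.18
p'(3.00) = -74.62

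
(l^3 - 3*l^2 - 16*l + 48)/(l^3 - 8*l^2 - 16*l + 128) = (l - 3)/(l - 8)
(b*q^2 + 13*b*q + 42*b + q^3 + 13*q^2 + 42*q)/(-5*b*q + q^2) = (b*q^2 + 13*b*q + 42*b + q^3 + 13*q^2 + 42*q)/(q*(-5*b + q))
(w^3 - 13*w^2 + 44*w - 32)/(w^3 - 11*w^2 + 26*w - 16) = (w - 4)/(w - 2)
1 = 1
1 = 1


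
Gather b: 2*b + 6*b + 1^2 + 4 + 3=8*b + 8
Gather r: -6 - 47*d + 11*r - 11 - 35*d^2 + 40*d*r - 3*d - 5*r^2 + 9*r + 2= -35*d^2 - 50*d - 5*r^2 + r*(40*d + 20) - 15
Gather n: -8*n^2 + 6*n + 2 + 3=-8*n^2 + 6*n + 5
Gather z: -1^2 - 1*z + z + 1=0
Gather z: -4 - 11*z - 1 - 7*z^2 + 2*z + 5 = -7*z^2 - 9*z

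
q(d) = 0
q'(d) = 0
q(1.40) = 0.00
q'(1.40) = 0.00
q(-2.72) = 0.00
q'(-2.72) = 0.00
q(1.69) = 0.00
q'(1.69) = 0.00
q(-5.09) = 0.00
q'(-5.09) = 0.00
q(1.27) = 0.00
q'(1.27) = 0.00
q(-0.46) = 0.00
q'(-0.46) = 0.00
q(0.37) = 0.00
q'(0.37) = 0.00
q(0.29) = 0.00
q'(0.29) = 0.00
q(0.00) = 0.00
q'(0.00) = 0.00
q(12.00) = 0.00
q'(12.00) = 0.00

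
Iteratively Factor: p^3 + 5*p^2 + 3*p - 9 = (p + 3)*(p^2 + 2*p - 3) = (p - 1)*(p + 3)*(p + 3)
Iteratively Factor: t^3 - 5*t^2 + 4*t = (t - 4)*(t^2 - t) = (t - 4)*(t - 1)*(t)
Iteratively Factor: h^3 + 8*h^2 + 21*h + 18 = (h + 3)*(h^2 + 5*h + 6) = (h + 3)^2*(h + 2)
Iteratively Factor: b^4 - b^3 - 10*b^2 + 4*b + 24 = (b + 2)*(b^3 - 3*b^2 - 4*b + 12) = (b + 2)^2*(b^2 - 5*b + 6) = (b - 2)*(b + 2)^2*(b - 3)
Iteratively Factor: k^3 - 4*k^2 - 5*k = (k + 1)*(k^2 - 5*k) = (k - 5)*(k + 1)*(k)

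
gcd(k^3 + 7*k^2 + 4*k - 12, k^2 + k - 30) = k + 6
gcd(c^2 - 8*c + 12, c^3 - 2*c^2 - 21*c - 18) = c - 6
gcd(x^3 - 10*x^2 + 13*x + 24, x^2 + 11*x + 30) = 1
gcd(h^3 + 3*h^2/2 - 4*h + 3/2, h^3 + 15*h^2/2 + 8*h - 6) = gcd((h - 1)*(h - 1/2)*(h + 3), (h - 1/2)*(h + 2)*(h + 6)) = h - 1/2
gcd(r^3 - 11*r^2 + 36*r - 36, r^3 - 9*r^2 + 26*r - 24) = r^2 - 5*r + 6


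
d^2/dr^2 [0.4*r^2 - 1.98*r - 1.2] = 0.800000000000000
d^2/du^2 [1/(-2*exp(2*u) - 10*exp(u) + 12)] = (-(2*exp(u) + 5)^2*exp(u) + (4*exp(u) + 5)*(exp(2*u) + 5*exp(u) - 6)/2)*exp(u)/(exp(2*u) + 5*exp(u) - 6)^3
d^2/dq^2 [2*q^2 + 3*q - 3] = 4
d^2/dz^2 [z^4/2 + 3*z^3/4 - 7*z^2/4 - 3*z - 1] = 6*z^2 + 9*z/2 - 7/2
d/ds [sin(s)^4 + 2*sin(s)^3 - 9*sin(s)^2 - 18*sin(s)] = 2*(2*sin(s)^3 + 3*sin(s)^2 - 9*sin(s) - 9)*cos(s)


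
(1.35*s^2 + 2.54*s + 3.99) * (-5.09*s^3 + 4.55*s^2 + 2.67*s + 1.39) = -6.8715*s^5 - 6.7861*s^4 - 5.1476*s^3 + 26.8128*s^2 + 14.1839*s + 5.5461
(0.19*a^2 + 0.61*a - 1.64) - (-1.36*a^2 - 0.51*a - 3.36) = 1.55*a^2 + 1.12*a + 1.72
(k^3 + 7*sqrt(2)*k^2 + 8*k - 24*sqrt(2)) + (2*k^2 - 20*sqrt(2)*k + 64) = k^3 + 2*k^2 + 7*sqrt(2)*k^2 - 20*sqrt(2)*k + 8*k - 24*sqrt(2) + 64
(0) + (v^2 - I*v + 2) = v^2 - I*v + 2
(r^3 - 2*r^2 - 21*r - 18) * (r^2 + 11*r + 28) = r^5 + 9*r^4 - 15*r^3 - 305*r^2 - 786*r - 504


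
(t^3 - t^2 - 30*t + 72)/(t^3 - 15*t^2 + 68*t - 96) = (t + 6)/(t - 8)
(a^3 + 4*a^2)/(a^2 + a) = a*(a + 4)/(a + 1)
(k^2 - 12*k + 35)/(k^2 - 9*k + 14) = (k - 5)/(k - 2)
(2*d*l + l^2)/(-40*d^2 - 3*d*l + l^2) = l*(-2*d - l)/(40*d^2 + 3*d*l - l^2)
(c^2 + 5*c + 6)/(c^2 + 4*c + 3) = (c + 2)/(c + 1)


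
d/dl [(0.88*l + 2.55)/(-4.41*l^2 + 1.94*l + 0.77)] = (3.8808*l^2 + 22.491*l - 4.2694)/(19.4481*l^4 - 17.1108*l^3 - 3.0278*l^2 + 2.9876*l + 0.5929)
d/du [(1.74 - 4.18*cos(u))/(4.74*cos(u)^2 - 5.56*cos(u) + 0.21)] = (-19.8132*cos(u)^2 + 16.4952*cos(u) - 8.7966)*sin(u)/(22.4676*cos(u)^4 - 52.7088*cos(u)^3 + 32.9044*cos(u)^2 - 2.3352*cos(u) + 0.0441)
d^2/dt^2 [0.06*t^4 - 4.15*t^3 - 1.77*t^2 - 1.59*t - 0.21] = 0.72*t^2 - 24.9*t - 3.54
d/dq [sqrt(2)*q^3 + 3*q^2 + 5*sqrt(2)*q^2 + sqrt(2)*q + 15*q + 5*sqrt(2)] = 3*sqrt(2)*q^2 + 6*q + 10*sqrt(2)*q + sqrt(2) + 15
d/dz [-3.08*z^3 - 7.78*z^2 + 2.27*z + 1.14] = -9.24*z^2 - 15.56*z + 2.27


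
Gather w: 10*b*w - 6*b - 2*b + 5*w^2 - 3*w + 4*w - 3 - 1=-8*b + 5*w^2 + w*(10*b + 1) - 4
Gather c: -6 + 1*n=n - 6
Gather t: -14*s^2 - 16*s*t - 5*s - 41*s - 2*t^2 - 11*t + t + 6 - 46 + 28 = -14*s^2 - 46*s - 2*t^2 + t*(-16*s - 10) - 12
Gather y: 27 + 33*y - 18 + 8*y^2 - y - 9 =8*y^2 + 32*y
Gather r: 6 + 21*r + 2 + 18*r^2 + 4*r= 18*r^2 + 25*r + 8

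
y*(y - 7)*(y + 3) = y^3 - 4*y^2 - 21*y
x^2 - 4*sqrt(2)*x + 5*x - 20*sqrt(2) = (x + 5)*(x - 4*sqrt(2))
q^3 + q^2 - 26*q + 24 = (q - 4)*(q - 1)*(q + 6)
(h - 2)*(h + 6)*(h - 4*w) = h^3 - 4*h^2*w + 4*h^2 - 16*h*w - 12*h + 48*w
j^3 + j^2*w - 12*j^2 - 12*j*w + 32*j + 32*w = (j - 8)*(j - 4)*(j + w)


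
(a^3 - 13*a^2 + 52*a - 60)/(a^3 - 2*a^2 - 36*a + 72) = (a - 5)/(a + 6)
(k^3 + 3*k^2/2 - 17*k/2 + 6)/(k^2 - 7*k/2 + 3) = (k^2 + 3*k - 4)/(k - 2)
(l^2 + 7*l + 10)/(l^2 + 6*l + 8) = (l + 5)/(l + 4)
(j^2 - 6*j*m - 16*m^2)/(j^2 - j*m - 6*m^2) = (j - 8*m)/(j - 3*m)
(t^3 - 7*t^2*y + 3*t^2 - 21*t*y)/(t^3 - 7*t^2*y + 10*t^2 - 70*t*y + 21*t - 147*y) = t/(t + 7)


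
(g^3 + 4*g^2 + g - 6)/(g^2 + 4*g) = (g^3 + 4*g^2 + g - 6)/(g*(g + 4))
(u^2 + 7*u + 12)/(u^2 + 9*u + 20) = (u + 3)/(u + 5)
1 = 1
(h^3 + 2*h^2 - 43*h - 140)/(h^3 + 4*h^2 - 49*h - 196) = (h + 5)/(h + 7)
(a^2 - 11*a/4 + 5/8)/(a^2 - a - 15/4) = (4*a - 1)/(2*(2*a + 3))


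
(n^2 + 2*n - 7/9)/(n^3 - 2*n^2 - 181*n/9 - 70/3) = (3*n - 1)/(3*n^2 - 13*n - 30)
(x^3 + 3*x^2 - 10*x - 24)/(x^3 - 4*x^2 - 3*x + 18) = (x + 4)/(x - 3)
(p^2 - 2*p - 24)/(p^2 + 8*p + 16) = (p - 6)/(p + 4)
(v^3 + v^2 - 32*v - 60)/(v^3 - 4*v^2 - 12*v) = (v + 5)/v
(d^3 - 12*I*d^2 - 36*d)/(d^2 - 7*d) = (d^2 - 12*I*d - 36)/(d - 7)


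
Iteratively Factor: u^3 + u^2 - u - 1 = (u + 1)*(u^2 - 1) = (u - 1)*(u + 1)*(u + 1)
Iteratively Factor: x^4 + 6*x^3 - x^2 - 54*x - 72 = (x - 3)*(x^3 + 9*x^2 + 26*x + 24) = (x - 3)*(x + 4)*(x^2 + 5*x + 6) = (x - 3)*(x + 2)*(x + 4)*(x + 3)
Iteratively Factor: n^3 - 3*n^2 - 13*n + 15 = (n - 1)*(n^2 - 2*n - 15) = (n - 1)*(n + 3)*(n - 5)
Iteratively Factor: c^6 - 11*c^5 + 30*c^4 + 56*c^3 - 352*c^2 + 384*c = (c)*(c^5 - 11*c^4 + 30*c^3 + 56*c^2 - 352*c + 384) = c*(c - 4)*(c^4 - 7*c^3 + 2*c^2 + 64*c - 96) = c*(c - 4)*(c - 2)*(c^3 - 5*c^2 - 8*c + 48) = c*(c - 4)^2*(c - 2)*(c^2 - c - 12) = c*(c - 4)^2*(c - 2)*(c + 3)*(c - 4)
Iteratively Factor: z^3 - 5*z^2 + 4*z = (z - 1)*(z^2 - 4*z) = (z - 4)*(z - 1)*(z)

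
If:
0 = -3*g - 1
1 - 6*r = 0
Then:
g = -1/3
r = 1/6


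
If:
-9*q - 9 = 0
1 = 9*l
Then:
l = 1/9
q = -1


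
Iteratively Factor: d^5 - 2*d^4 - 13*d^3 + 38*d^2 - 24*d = (d + 4)*(d^4 - 6*d^3 + 11*d^2 - 6*d) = (d - 1)*(d + 4)*(d^3 - 5*d^2 + 6*d) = d*(d - 1)*(d + 4)*(d^2 - 5*d + 6) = d*(d - 2)*(d - 1)*(d + 4)*(d - 3)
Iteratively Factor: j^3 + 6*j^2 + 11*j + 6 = (j + 2)*(j^2 + 4*j + 3) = (j + 2)*(j + 3)*(j + 1)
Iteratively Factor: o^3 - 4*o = (o - 2)*(o^2 + 2*o) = (o - 2)*(o + 2)*(o)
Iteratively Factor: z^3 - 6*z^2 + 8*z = (z - 4)*(z^2 - 2*z) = (z - 4)*(z - 2)*(z)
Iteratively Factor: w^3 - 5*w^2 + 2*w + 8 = (w - 4)*(w^2 - w - 2) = (w - 4)*(w - 2)*(w + 1)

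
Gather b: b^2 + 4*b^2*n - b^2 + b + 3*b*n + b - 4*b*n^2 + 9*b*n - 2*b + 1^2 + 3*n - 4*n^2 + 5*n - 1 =4*b^2*n + b*(-4*n^2 + 12*n) - 4*n^2 + 8*n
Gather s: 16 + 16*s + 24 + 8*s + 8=24*s + 48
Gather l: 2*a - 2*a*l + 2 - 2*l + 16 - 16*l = 2*a + l*(-2*a - 18) + 18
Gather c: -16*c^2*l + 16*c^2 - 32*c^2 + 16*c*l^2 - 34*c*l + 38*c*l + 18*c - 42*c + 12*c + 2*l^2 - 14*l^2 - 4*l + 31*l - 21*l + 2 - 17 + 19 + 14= c^2*(-16*l - 16) + c*(16*l^2 + 4*l - 12) - 12*l^2 + 6*l + 18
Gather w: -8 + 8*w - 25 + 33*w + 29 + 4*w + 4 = 45*w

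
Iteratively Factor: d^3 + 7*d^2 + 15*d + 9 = (d + 3)*(d^2 + 4*d + 3) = (d + 3)^2*(d + 1)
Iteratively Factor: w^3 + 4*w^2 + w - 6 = (w - 1)*(w^2 + 5*w + 6) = (w - 1)*(w + 3)*(w + 2)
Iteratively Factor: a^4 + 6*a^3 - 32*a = (a)*(a^3 + 6*a^2 - 32) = a*(a + 4)*(a^2 + 2*a - 8) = a*(a + 4)^2*(a - 2)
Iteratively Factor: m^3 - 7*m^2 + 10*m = (m - 5)*(m^2 - 2*m) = m*(m - 5)*(m - 2)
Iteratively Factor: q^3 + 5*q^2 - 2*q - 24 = (q + 3)*(q^2 + 2*q - 8) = (q - 2)*(q + 3)*(q + 4)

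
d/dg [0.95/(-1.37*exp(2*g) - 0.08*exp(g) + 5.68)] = (2.603*exp(g) + 0.076)*exp(g)/(1.37*exp(2*g) + 0.08*exp(g) - 5.68)^2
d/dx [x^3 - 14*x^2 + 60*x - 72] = 3*x^2 - 28*x + 60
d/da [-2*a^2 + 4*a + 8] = 4 - 4*a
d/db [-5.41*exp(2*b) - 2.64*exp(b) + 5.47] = (-10.82*exp(b) - 2.64)*exp(b)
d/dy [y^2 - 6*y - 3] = 2*y - 6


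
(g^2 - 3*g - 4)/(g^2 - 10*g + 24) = (g + 1)/(g - 6)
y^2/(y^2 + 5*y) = y/(y + 5)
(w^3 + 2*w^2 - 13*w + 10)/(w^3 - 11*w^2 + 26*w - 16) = (w + 5)/(w - 8)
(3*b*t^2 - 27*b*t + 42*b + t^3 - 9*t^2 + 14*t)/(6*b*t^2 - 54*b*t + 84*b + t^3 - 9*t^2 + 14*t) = (3*b + t)/(6*b + t)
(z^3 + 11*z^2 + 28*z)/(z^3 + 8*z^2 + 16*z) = (z + 7)/(z + 4)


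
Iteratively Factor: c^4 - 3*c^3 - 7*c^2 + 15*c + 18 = (c + 2)*(c^3 - 5*c^2 + 3*c + 9) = (c + 1)*(c + 2)*(c^2 - 6*c + 9) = (c - 3)*(c + 1)*(c + 2)*(c - 3)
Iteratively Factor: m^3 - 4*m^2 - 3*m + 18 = (m - 3)*(m^2 - m - 6) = (m - 3)^2*(m + 2)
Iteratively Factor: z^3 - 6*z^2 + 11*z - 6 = (z - 2)*(z^2 - 4*z + 3) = (z - 3)*(z - 2)*(z - 1)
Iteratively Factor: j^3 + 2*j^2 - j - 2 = (j - 1)*(j^2 + 3*j + 2) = (j - 1)*(j + 1)*(j + 2)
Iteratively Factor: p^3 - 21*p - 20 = (p + 1)*(p^2 - p - 20) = (p + 1)*(p + 4)*(p - 5)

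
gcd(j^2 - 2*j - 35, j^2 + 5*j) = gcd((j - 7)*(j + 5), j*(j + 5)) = j + 5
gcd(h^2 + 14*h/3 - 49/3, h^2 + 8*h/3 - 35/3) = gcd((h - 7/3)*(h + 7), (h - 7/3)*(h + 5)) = h - 7/3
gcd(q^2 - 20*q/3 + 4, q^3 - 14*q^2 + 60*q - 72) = q - 6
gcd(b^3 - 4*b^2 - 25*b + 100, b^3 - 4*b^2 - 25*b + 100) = b^3 - 4*b^2 - 25*b + 100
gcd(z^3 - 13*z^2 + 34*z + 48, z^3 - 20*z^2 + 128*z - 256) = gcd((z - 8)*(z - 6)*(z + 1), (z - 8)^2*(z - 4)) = z - 8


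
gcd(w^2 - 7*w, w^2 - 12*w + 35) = w - 7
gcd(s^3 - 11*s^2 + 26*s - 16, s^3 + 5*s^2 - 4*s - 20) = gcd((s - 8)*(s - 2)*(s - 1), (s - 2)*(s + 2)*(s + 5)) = s - 2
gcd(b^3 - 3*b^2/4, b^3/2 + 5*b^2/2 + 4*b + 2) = 1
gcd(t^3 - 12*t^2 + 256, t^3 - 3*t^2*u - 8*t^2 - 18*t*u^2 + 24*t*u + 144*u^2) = t - 8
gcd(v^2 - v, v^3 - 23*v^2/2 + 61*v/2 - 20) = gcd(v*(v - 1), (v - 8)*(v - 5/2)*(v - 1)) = v - 1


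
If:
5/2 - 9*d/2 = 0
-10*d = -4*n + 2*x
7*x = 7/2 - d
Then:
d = 5/9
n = 403/252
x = 53/126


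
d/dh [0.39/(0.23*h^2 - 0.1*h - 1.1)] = (0.039 - 0.1794*h)/(-0.23*h^2 + 0.1*h + 1.1)^2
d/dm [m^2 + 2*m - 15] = 2*m + 2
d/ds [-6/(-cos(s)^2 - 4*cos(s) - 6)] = 12*(cos(s) + 2)*sin(s)/(cos(s)^2 + 4*cos(s) + 6)^2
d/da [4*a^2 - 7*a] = 8*a - 7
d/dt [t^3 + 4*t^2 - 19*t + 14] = 3*t^2 + 8*t - 19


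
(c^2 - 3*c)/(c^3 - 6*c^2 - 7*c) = (3 - c)/(-c^2 + 6*c + 7)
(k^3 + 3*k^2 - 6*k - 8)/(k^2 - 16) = (k^2 - k - 2)/(k - 4)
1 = 1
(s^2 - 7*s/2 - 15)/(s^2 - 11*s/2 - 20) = (s - 6)/(s - 8)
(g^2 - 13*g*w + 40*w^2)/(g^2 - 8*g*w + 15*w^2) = (-g + 8*w)/(-g + 3*w)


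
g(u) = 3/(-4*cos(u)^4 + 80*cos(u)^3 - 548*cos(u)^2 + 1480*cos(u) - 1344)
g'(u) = 3*(-16*sin(u)*cos(u)^3 + 240*sin(u)*cos(u)^2 - 1096*sin(u)*cos(u) + 1480*sin(u))/(-4*cos(u)^4 + 80*cos(u)^3 - 548*cos(u)^2 + 1480*cos(u) - 1344)^2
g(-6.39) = -0.01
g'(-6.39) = -0.00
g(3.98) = -0.00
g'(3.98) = -0.00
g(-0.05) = -0.01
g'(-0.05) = -0.00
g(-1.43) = -0.00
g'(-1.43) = -0.00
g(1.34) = -0.00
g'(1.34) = 0.00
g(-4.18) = -0.00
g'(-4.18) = 0.00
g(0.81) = -0.01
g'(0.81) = 0.01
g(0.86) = -0.01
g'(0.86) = 0.01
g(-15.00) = 0.00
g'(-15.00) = 0.00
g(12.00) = -0.00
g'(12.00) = -0.00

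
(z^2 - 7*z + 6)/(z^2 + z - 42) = (z - 1)/(z + 7)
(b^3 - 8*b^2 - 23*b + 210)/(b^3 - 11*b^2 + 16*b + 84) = (b + 5)/(b + 2)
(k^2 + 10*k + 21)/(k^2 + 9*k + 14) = (k + 3)/(k + 2)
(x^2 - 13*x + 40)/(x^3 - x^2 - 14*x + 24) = (x^2 - 13*x + 40)/(x^3 - x^2 - 14*x + 24)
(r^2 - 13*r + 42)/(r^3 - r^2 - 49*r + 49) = (r - 6)/(r^2 + 6*r - 7)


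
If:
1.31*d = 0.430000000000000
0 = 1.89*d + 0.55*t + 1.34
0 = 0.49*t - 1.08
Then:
No Solution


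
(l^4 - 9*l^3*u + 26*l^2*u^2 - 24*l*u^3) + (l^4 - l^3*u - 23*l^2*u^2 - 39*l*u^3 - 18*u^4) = 2*l^4 - 10*l^3*u + 3*l^2*u^2 - 63*l*u^3 - 18*u^4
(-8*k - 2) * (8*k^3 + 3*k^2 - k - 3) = -64*k^4 - 40*k^3 + 2*k^2 + 26*k + 6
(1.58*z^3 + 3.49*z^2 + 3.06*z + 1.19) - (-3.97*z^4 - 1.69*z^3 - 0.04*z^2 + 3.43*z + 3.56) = 3.97*z^4 + 3.27*z^3 + 3.53*z^2 - 0.37*z - 2.37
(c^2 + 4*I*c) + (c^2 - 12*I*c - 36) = 2*c^2 - 8*I*c - 36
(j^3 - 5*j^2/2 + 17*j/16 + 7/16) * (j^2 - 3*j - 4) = j^5 - 11*j^4/2 + 73*j^3/16 + 29*j^2/4 - 89*j/16 - 7/4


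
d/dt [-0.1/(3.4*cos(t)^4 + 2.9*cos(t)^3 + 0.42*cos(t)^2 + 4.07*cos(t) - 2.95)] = -(1.36*cos(t)^3 + 0.87*cos(t)^2 + 0.0840000000000001*cos(t) + 0.407)*sin(t)/(3.4*cos(t)^4 + 2.9*cos(t)^3 + 0.42*cos(t)^2 + 4.07*cos(t) - 2.95)^2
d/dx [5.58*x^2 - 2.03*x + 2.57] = 11.16*x - 2.03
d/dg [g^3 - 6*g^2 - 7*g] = 3*g^2 - 12*g - 7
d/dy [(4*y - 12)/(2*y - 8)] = -2/(y - 4)^2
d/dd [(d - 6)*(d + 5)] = 2*d - 1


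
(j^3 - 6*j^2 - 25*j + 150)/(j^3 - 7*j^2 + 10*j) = (j^2 - j - 30)/(j*(j - 2))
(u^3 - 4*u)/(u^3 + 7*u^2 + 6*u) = (u^2 - 4)/(u^2 + 7*u + 6)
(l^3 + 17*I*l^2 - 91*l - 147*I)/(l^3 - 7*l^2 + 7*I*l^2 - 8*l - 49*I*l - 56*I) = (l^2 + 10*I*l - 21)/(l^2 - 7*l - 8)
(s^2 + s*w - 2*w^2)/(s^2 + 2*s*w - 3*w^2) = (s + 2*w)/(s + 3*w)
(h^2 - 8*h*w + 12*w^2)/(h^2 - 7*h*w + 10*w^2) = (-h + 6*w)/(-h + 5*w)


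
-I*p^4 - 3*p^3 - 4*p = p*(p - 2*I)^2*(-I*p + 1)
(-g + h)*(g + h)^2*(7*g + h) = -7*g^4 - 8*g^3*h + 6*g^2*h^2 + 8*g*h^3 + h^4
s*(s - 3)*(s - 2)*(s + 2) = s^4 - 3*s^3 - 4*s^2 + 12*s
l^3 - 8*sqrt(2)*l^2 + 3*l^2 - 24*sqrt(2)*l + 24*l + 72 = (l + 3)*(l - 6*sqrt(2))*(l - 2*sqrt(2))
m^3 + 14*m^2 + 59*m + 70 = (m + 2)*(m + 5)*(m + 7)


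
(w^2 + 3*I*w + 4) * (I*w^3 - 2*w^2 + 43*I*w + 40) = I*w^5 - 5*w^4 + 41*I*w^3 - 97*w^2 + 292*I*w + 160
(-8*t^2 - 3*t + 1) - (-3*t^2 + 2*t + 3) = -5*t^2 - 5*t - 2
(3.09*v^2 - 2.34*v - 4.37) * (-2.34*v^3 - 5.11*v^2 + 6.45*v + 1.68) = -7.2306*v^5 - 10.3143*v^4 + 42.1137*v^3 + 12.4289*v^2 - 32.1177*v - 7.3416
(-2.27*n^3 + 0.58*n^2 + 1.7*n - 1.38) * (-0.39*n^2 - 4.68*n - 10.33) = 0.8853*n^5 + 10.3974*n^4 + 20.0717*n^3 - 13.4092*n^2 - 11.1026*n + 14.2554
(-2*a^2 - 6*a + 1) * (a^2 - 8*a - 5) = -2*a^4 + 10*a^3 + 59*a^2 + 22*a - 5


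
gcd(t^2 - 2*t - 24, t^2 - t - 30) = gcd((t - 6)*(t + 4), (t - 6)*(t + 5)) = t - 6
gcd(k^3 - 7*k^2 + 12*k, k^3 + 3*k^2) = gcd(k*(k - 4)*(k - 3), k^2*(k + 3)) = k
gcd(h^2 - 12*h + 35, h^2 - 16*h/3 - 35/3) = h - 7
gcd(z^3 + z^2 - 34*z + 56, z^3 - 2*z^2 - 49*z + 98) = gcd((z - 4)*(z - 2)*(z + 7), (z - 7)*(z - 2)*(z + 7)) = z^2 + 5*z - 14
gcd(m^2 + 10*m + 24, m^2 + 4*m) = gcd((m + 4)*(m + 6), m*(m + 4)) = m + 4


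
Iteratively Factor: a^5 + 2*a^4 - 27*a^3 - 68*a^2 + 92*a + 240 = (a + 2)*(a^4 - 27*a^2 - 14*a + 120) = (a - 5)*(a + 2)*(a^3 + 5*a^2 - 2*a - 24) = (a - 5)*(a + 2)*(a + 4)*(a^2 + a - 6) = (a - 5)*(a - 2)*(a + 2)*(a + 4)*(a + 3)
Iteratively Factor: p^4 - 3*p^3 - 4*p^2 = (p)*(p^3 - 3*p^2 - 4*p) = p*(p - 4)*(p^2 + p) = p*(p - 4)*(p + 1)*(p)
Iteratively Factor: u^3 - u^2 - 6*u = (u)*(u^2 - u - 6) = u*(u - 3)*(u + 2)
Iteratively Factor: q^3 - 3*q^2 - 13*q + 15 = (q + 3)*(q^2 - 6*q + 5) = (q - 5)*(q + 3)*(q - 1)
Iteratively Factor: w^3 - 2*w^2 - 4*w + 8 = (w + 2)*(w^2 - 4*w + 4) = (w - 2)*(w + 2)*(w - 2)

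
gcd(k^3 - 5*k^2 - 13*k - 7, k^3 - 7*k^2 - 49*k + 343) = k - 7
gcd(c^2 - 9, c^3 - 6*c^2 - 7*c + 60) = c + 3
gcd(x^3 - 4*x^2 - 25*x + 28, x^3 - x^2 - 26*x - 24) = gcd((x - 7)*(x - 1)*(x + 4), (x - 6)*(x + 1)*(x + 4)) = x + 4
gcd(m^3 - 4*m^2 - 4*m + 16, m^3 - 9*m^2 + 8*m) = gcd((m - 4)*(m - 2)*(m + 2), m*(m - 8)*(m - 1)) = 1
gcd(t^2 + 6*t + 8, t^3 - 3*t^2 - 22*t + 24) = t + 4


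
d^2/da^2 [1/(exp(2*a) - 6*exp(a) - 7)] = 2*((3 - 2*exp(a))*(-exp(2*a) + 6*exp(a) + 7) - 4*(exp(a) - 3)^2*exp(a))*exp(a)/(-exp(2*a) + 6*exp(a) + 7)^3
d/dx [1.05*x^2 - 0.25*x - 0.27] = 2.1*x - 0.25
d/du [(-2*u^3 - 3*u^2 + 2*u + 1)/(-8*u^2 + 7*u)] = (16*u^4 - 28*u^3 - 5*u^2 + 16*u - 7)/(u^2*(64*u^2 - 112*u + 49))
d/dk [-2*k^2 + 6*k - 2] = 6 - 4*k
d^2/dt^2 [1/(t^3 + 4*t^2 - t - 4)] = 2*(-(3*t + 4)*(t^3 + 4*t^2 - t - 4) + (3*t^2 + 8*t - 1)^2)/(t^3 + 4*t^2 - t - 4)^3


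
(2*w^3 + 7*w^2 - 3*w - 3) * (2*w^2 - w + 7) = 4*w^5 + 12*w^4 + w^3 + 46*w^2 - 18*w - 21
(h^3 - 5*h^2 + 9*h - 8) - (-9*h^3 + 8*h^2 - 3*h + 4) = 10*h^3 - 13*h^2 + 12*h - 12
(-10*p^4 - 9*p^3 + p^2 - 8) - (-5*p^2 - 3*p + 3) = -10*p^4 - 9*p^3 + 6*p^2 + 3*p - 11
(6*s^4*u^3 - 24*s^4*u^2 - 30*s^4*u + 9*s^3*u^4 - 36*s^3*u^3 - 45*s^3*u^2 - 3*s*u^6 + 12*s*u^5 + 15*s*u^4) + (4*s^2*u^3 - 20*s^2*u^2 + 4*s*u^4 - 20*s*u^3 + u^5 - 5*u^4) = 6*s^4*u^3 - 24*s^4*u^2 - 30*s^4*u + 9*s^3*u^4 - 36*s^3*u^3 - 45*s^3*u^2 + 4*s^2*u^3 - 20*s^2*u^2 - 3*s*u^6 + 12*s*u^5 + 19*s*u^4 - 20*s*u^3 + u^5 - 5*u^4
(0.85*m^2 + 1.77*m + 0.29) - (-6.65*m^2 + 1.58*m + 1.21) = 7.5*m^2 + 0.19*m - 0.92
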